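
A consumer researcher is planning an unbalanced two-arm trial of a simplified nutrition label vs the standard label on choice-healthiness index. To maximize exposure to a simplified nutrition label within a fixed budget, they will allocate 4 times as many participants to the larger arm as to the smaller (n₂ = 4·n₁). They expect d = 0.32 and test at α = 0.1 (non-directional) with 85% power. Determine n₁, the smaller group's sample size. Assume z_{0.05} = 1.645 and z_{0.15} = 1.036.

n₁ = 88

With allocation ratio k = n₂/n₁ = 4, Var(x̄₁−x̄₂) = σ²(1/n₁ + 1/(k·n₁)) = σ²·(k+1)/(k·n₁).
So n₁ = (1 + 1/k)·((z_{α/2} + z_β)/d)² = 1.250 × (2.681/0.32)².
n₁ = 1.250 × 70.19 = 87.7.
Round up: n₁ = 88, giving n₂ = 4 × 88 = 352.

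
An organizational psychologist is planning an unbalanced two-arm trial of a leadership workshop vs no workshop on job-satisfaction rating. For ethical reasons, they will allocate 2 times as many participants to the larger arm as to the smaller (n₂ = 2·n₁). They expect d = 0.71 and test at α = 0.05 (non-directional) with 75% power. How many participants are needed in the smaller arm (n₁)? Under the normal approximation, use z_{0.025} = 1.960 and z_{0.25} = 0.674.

With allocation ratio k = n₂/n₁ = 2, Var(x̄₁−x̄₂) = σ²(1/n₁ + 1/(k·n₁)) = σ²·(k+1)/(k·n₁).
So n₁ = (1 + 1/k)·((z_{α/2} + z_β)/d)² = 1.500 × (2.634/0.71)².
n₁ = 1.500 × 13.76 = 20.6.
Round up: n₁ = 21, giving n₂ = 2 × 21 = 42.

n₁ = 21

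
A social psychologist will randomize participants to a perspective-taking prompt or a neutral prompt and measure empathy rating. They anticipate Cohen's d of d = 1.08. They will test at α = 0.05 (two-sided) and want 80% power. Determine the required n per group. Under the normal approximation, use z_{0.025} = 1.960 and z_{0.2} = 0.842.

For two independent groups with equal n: n = 2·((z_{α/2} + z_β) / d)².
z_{α/2} + z_β = 1.960 + 0.842 = 2.802.
n = 2 × (2.802 / 1.08)² = 2 × 2.594² = 2 × 6.73 = 13.5.
Round up to the next whole participant.

n = 14 per group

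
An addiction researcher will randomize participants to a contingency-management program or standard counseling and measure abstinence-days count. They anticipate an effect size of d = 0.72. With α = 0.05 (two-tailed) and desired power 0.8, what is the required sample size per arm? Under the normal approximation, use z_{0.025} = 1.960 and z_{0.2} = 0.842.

n = 31 per group

For two independent groups with equal n: n = 2·((z_{α/2} + z_β) / d)².
z_{α/2} + z_β = 1.960 + 0.842 = 2.802.
n = 2 × (2.802 / 0.72)² = 2 × 3.892² = 2 × 15.15 = 30.3.
Round up to the next whole participant.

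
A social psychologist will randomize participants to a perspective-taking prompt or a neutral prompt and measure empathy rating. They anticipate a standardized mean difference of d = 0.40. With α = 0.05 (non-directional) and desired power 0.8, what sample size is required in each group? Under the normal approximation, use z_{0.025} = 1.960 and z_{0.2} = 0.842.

For two independent groups with equal n: n = 2·((z_{α/2} + z_β) / d)².
z_{α/2} + z_β = 1.960 + 0.842 = 2.802.
n = 2 × (2.802 / 0.40)² = 2 × 7.005² = 2 × 49.07 = 98.1.
Round up to the next whole participant.

n = 99 per group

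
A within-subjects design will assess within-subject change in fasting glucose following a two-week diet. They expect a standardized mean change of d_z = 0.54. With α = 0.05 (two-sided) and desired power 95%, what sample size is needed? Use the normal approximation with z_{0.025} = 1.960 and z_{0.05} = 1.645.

n = 45 pairs

For a paired (one-sample on differences) test: n = ((z_{α/2} + z_β) / d)².
z_{α/2} + z_β = 1.960 + 1.645 = 3.605.
n = (3.605 / 0.54)² = 6.676² = 44.57.
Round up.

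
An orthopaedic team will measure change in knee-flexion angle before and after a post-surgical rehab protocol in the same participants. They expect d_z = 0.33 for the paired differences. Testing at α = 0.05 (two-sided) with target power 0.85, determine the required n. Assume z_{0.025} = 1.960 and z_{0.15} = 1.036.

For a paired (one-sample on differences) test: n = ((z_{α/2} + z_β) / d)².
z_{α/2} + z_β = 1.960 + 1.036 = 2.996.
n = (2.996 / 0.33)² = 9.079² = 82.42.
Round up.

n = 83 pairs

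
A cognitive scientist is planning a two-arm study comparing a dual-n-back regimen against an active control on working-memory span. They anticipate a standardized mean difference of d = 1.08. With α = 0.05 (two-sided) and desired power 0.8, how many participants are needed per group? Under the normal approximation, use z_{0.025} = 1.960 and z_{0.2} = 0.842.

n = 14 per group

For two independent groups with equal n: n = 2·((z_{α/2} + z_β) / d)².
z_{α/2} + z_β = 1.960 + 0.842 = 2.802.
n = 2 × (2.802 / 1.08)² = 2 × 2.594² = 2 × 6.73 = 13.5.
Round up to the next whole participant.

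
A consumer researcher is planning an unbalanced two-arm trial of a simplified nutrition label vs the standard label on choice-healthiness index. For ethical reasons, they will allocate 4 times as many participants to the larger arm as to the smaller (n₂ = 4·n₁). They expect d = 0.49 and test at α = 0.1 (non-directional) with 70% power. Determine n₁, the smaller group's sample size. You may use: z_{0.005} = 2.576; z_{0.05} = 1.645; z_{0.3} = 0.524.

With allocation ratio k = n₂/n₁ = 4, Var(x̄₁−x̄₂) = σ²(1/n₁ + 1/(k·n₁)) = σ²·(k+1)/(k·n₁).
So n₁ = (1 + 1/k)·((z_{α/2} + z_β)/d)² = 1.250 × (2.169/0.49)².
n₁ = 1.250 × 19.59 = 24.5.
Round up: n₁ = 25, giving n₂ = 4 × 25 = 100.

n₁ = 25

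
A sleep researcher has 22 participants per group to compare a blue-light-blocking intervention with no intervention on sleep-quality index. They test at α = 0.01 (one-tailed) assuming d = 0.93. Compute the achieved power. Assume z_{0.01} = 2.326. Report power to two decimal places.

For two equal groups, power = Φ(d·√(n/2) − z_{α}).
d·√(n/2) = 0.93 × √(22/2) = 0.93 × 3.317 = 3.084.
z_β = 3.084 − 2.326 = 0.758.
Power = Φ(0.758) = 0.776.

power ≈ 0.78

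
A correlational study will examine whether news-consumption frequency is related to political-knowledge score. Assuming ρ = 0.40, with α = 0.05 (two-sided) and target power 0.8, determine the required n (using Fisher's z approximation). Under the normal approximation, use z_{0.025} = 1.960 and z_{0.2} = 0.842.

Fisher's z: C = ½·ln((1+r)/(1−r)) = ½·ln(2.3333) = 0.4236.
n = ((z_{α/2} + z_β)/C)² + 3.
(1.960 + 0.842) / 0.4236 = 2.802 / 0.4236 = 6.615.
n = 6.615² + 3 = 43.75 + 3 = 46.8.
Round up.

n = 47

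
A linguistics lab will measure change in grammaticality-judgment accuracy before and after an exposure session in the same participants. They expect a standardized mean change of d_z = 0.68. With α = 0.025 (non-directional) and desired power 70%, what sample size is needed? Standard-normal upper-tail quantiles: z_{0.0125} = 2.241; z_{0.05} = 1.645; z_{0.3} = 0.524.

For a paired (one-sample on differences) test: n = ((z_{α/2} + z_β) / d)².
z_{α/2} + z_β = 2.241 + 0.524 = 2.765.
n = (2.765 / 0.68)² = 4.066² = 16.53.
Round up.

n = 17 pairs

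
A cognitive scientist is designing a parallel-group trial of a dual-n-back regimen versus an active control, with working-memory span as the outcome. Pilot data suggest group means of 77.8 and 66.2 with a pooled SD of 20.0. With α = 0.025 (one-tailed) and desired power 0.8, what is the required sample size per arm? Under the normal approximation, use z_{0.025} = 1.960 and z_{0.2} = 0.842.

n = 47 per group

Cohen's d = |M₁ − M₂| / SD_pooled = |77.8 − 66.2| / 20.0 = 11.6 / 20.0 = 0.580.
For two independent groups with equal n: n = 2·((z_{α} + z_β) / d)².
z_{α} + z_β = 1.960 + 0.842 = 2.802.
n = 2 × (2.802 / 0.580)² = 2 × 4.831² = 2 × 23.34 = 46.7.
Round up to the next whole participant.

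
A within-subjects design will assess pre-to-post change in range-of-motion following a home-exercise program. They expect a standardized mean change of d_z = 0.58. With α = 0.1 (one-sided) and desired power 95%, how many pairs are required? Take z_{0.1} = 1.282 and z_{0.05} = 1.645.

For a paired (one-sample on differences) test: n = ((z_{α} + z_β) / d)².
z_{α} + z_β = 1.282 + 1.645 = 2.927.
n = (2.927 / 0.58)² = 5.047² = 25.47.
Round up.

n = 26 pairs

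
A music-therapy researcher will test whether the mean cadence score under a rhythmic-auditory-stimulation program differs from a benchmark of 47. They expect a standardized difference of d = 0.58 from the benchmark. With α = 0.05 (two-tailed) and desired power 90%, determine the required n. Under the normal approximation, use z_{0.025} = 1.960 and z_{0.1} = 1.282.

For a one-sample test: n = ((z_{α/2} + z_β) / d)².
z_{α/2} + z_β = 1.960 + 1.282 = 3.242.
n = (3.242 / 0.58)² = 5.590² = 31.24.
Round up.

n = 32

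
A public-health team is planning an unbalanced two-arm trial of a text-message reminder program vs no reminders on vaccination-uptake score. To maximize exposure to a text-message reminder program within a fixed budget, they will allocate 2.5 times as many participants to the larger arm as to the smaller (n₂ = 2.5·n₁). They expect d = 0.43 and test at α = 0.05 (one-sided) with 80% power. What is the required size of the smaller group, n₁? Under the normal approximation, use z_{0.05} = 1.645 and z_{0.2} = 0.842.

With allocation ratio k = n₂/n₁ = 2.5, Var(x̄₁−x̄₂) = σ²(1/n₁ + 1/(k·n₁)) = σ²·(k+1)/(k·n₁).
So n₁ = (1 + 1/k)·((z_{α} + z_β)/d)² = 1.400 × (2.487/0.43)².
n₁ = 1.400 × 33.45 = 46.8.
Round up: n₁ = 47, giving n₂ = ⌈2.5 × 47⌉ = ⌈117.5⌉ = 118.

n₁ = 47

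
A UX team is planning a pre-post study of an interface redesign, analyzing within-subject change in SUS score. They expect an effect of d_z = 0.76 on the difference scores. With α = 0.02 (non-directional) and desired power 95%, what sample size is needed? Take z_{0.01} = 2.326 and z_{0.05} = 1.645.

n = 28 pairs

For a paired (one-sample on differences) test: n = ((z_{α/2} + z_β) / d)².
z_{α/2} + z_β = 2.326 + 1.645 = 3.971.
n = (3.971 / 0.76)² = 5.225² = 27.30.
Round up.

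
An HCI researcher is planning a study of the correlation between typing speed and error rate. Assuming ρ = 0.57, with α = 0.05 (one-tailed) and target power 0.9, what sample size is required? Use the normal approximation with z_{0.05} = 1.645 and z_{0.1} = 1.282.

n = 24

Fisher's z: C = ½·ln((1+r)/(1−r)) = ½·ln(3.6512) = 0.6475.
n = ((z_{α} + z_β)/C)² + 3.
(1.645 + 1.282) / 0.6475 = 2.927 / 0.6475 = 4.520.
n = 4.520² + 3 = 20.43 + 3 = 23.4.
Round up.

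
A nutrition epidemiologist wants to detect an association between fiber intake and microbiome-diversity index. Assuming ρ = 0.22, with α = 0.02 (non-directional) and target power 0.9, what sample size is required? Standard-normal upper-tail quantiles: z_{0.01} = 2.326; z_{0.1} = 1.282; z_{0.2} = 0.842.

n = 264

Fisher's z: C = ½·ln((1+r)/(1−r)) = ½·ln(1.5641) = 0.2237.
n = ((z_{α/2} + z_β)/C)² + 3.
(2.326 + 1.282) / 0.2237 = 3.608 / 0.2237 = 16.129.
n = 16.129² + 3 = 260.14 + 3 = 263.1.
Round up.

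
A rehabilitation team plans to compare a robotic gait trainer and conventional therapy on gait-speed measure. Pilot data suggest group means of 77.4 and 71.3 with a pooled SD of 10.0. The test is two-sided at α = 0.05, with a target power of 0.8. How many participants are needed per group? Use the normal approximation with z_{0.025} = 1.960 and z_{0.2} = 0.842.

Cohen's d = |M₁ − M₂| / SD_pooled = |77.4 − 71.3| / 10.0 = 6.1 / 10.0 = 0.610.
For two independent groups with equal n: n = 2·((z_{α/2} + z_β) / d)².
z_{α/2} + z_β = 1.960 + 0.842 = 2.802.
n = 2 × (2.802 / 0.610)² = 2 × 4.593² = 2 × 21.10 = 42.2.
Round up to the next whole participant.

n = 43 per group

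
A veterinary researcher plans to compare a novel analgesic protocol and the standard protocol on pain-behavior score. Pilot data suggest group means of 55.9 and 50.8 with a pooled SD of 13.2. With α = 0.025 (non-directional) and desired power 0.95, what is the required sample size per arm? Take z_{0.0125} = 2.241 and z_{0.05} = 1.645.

n = 203 per group

Cohen's d = |M₁ − M₂| / SD_pooled = |55.9 − 50.8| / 13.2 = 5.1 / 13.2 = 0.386.
For two independent groups with equal n: n = 2·((z_{α/2} + z_β) / d)².
z_{α/2} + z_β = 2.241 + 1.645 = 3.886.
n = 2 × (3.886 / 0.386)² = 2 × 10.067² = 2 × 101.35 = 202.7.
Round up to the next whole participant.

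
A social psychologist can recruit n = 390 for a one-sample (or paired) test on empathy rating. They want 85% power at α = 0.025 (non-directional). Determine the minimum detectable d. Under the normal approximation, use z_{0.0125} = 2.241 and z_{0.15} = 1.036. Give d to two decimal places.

d_min ≈ 0.17

For a single sample (or paired design) of n = 390: d_min = (z_{α/2} + z_β)/√n.
z-sum = 2.241 + 1.036 = 3.277.
d_min = 3.277 / √390 = 3.277 / 19.748 = 0.166.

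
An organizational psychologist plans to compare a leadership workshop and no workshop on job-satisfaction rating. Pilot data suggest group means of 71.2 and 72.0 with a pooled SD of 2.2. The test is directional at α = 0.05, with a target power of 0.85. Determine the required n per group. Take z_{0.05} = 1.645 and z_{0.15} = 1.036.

n = 109 per group

Cohen's d = |M₁ − M₂| / SD_pooled = |71.2 − 72.0| / 2.2 = 0.8 / 2.2 = 0.364.
For two independent groups with equal n: n = 2·((z_{α} + z_β) / d)².
z_{α} + z_β = 1.645 + 1.036 = 2.681.
n = 2 × (2.681 / 0.364)² = 2 × 7.365² = 2 × 54.25 = 108.5.
Round up to the next whole participant.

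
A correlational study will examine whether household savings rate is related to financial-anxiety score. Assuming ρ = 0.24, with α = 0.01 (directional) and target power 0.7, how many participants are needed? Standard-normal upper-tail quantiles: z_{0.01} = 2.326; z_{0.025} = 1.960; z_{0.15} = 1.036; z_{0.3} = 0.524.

n = 139

Fisher's z: C = ½·ln((1+r)/(1−r)) = ½·ln(1.6316) = 0.2448.
n = ((z_{α} + z_β)/C)² + 3.
(2.326 + 0.524) / 0.2448 = 2.850 / 0.2448 = 11.642.
n = 11.642² + 3 = 135.54 + 3 = 138.5.
Round up.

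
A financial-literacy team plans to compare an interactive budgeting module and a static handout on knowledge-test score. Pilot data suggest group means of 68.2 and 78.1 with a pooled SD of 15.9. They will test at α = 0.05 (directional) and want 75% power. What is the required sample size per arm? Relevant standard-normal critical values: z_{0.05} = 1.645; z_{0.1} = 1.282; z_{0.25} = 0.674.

n = 28 per group

Cohen's d = |M₁ − M₂| / SD_pooled = |68.2 − 78.1| / 15.9 = 9.9 / 15.9 = 0.623.
For two independent groups with equal n: n = 2·((z_{α} + z_β) / d)².
z_{α} + z_β = 1.645 + 0.674 = 2.319.
n = 2 × (2.319 / 0.623)² = 2 × 3.722² = 2 × 13.86 = 27.7.
Round up to the next whole participant.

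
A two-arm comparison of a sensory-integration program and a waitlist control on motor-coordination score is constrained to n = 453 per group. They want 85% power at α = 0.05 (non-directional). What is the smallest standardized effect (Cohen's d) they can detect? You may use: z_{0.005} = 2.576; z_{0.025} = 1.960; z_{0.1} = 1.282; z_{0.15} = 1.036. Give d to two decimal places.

d_min ≈ 0.20

For two independent groups of n = 453 each: d_min = (z_{α/2} + z_β)·√(2/n).
z-sum = 1.960 + 1.036 = 2.996.
d_min = 2.996 × √(2/453) = 2.996 × 0.0664 = 0.199.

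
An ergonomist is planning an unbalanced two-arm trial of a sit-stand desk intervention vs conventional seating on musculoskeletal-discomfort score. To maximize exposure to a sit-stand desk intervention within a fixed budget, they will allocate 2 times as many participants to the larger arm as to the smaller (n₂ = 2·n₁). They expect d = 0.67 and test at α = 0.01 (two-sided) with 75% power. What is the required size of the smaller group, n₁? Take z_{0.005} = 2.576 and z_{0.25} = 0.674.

With allocation ratio k = n₂/n₁ = 2, Var(x̄₁−x̄₂) = σ²(1/n₁ + 1/(k·n₁)) = σ²·(k+1)/(k·n₁).
So n₁ = (1 + 1/k)·((z_{α/2} + z_β)/d)² = 1.500 × (3.250/0.67)².
n₁ = 1.500 × 23.53 = 35.3.
Round up: n₁ = 36, giving n₂ = 2 × 36 = 72.

n₁ = 36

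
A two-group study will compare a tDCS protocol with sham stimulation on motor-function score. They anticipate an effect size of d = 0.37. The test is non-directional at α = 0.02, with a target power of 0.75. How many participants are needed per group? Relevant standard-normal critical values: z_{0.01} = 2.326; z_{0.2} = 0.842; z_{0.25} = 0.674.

n = 132 per group

For two independent groups with equal n: n = 2·((z_{α/2} + z_β) / d)².
z_{α/2} + z_β = 2.326 + 0.674 = 3.000.
n = 2 × (3.000 / 0.37)² = 2 × 8.108² = 2 × 65.74 = 131.5.
Round up to the next whole participant.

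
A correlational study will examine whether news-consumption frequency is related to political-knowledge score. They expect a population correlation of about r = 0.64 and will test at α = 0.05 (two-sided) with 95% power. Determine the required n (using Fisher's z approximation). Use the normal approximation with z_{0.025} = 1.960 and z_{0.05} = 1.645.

Fisher's z: C = ½·ln((1+r)/(1−r)) = ½·ln(4.5556) = 0.7582.
n = ((z_{α/2} + z_β)/C)² + 3.
(1.960 + 1.645) / 0.7582 = 3.605 / 0.7582 = 4.755.
n = 4.755² + 3 = 22.61 + 3 = 25.6.
Round up.

n = 26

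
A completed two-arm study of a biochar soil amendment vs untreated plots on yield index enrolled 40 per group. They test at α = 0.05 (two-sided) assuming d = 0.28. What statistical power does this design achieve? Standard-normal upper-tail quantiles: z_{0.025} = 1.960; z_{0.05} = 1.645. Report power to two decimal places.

For two equal groups, power = Φ(d·√(n/2) − z_{α/2}).
d·√(n/2) = 0.28 × √(40/2) = 0.28 × 4.472 = 1.252.
z_β = 1.252 − 1.960 = -0.708.
Power = Φ(-0.708) = 0.240.

power ≈ 0.24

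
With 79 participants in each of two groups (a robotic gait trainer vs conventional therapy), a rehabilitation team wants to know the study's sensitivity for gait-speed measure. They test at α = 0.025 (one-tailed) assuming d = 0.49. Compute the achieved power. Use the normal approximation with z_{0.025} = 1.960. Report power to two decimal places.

power ≈ 0.87

For two equal groups, power = Φ(d·√(n/2) − z_{α}).
d·√(n/2) = 0.49 × √(79/2) = 0.49 × 6.285 = 3.080.
z_β = 3.080 − 1.960 = 1.120.
Power = Φ(1.120) = 0.869.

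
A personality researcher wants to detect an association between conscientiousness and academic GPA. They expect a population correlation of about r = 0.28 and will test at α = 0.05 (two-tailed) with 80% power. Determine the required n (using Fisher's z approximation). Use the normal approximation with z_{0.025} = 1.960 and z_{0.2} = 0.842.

n = 98

Fisher's z: C = ½·ln((1+r)/(1−r)) = ½·ln(1.7778) = 0.2877.
n = ((z_{α/2} + z_β)/C)² + 3.
(1.960 + 0.842) / 0.2877 = 2.802 / 0.2877 = 9.739.
n = 9.739² + 3 = 94.85 + 3 = 97.9.
Round up.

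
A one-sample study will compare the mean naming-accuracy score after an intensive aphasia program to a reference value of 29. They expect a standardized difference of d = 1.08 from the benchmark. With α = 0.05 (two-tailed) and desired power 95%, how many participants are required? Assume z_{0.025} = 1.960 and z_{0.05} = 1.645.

n = 12

For a one-sample test: n = ((z_{α/2} + z_β) / d)².
z_{α/2} + z_β = 1.960 + 1.645 = 3.605.
n = (3.605 / 1.08)² = 3.338² = 11.14.
Round up.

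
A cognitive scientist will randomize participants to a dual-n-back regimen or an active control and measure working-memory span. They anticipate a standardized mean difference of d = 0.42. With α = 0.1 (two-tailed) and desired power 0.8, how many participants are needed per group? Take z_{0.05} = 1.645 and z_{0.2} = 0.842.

For two independent groups with equal n: n = 2·((z_{α/2} + z_β) / d)².
z_{α/2} + z_β = 1.645 + 0.842 = 2.487.
n = 2 × (2.487 / 0.42)² = 2 × 5.921² = 2 × 35.06 = 70.1.
Round up to the next whole participant.

n = 71 per group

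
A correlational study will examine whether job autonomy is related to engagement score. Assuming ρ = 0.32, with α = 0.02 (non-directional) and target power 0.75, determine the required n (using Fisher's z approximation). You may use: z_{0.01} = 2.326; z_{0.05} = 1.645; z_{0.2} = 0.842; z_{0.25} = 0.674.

n = 85

Fisher's z: C = ½·ln((1+r)/(1−r)) = ½·ln(1.9412) = 0.3316.
n = ((z_{α/2} + z_β)/C)² + 3.
(2.326 + 0.674) / 0.3316 = 3.000 / 0.3316 = 9.047.
n = 9.047² + 3 = 81.85 + 3 = 84.8.
Round up.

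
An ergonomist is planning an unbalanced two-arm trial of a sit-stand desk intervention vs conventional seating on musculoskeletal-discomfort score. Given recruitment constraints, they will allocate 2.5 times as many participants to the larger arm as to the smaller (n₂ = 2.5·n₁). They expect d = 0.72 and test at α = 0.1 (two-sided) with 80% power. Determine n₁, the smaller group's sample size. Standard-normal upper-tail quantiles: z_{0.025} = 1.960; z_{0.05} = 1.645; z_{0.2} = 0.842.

n₁ = 17

With allocation ratio k = n₂/n₁ = 2.5, Var(x̄₁−x̄₂) = σ²(1/n₁ + 1/(k·n₁)) = σ²·(k+1)/(k·n₁).
So n₁ = (1 + 1/k)·((z_{α/2} + z_β)/d)² = 1.400 × (2.487/0.72)².
n₁ = 1.400 × 11.93 = 16.7.
Round up: n₁ = 17, giving n₂ = ⌈2.5 × 17⌉ = ⌈42.5⌉ = 43.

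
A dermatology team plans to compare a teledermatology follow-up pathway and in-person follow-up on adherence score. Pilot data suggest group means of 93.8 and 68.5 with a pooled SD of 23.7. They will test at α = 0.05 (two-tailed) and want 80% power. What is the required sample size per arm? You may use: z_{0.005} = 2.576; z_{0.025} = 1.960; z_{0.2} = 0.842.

Cohen's d = |M₁ − M₂| / SD_pooled = |93.8 − 68.5| / 23.7 = 25.3 / 23.7 = 1.068.
For two independent groups with equal n: n = 2·((z_{α/2} + z_β) / d)².
z_{α/2} + z_β = 1.960 + 0.842 = 2.802.
n = 2 × (2.802 / 1.068)² = 2 × 2.624² = 2 × 6.88 = 13.8.
Round up to the next whole participant.

n = 14 per group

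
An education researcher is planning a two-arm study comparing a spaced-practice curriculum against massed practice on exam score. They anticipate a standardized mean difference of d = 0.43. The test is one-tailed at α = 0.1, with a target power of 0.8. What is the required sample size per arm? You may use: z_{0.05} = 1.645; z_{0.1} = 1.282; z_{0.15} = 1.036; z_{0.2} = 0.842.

n = 49 per group

For two independent groups with equal n: n = 2·((z_{α} + z_β) / d)².
z_{α} + z_β = 1.282 + 0.842 = 2.124.
n = 2 × (2.124 / 0.43)² = 2 × 4.940² = 2 × 24.40 = 48.8.
Round up to the next whole participant.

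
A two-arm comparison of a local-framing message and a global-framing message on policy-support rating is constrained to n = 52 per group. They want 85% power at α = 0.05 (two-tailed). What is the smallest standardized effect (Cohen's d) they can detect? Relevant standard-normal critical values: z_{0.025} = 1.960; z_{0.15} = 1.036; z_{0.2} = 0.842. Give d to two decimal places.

For two independent groups of n = 52 each: d_min = (z_{α/2} + z_β)·√(2/n).
z-sum = 1.960 + 1.036 = 2.996.
d_min = 2.996 × √(2/52) = 2.996 × 0.1961 = 0.588.

d_min ≈ 0.59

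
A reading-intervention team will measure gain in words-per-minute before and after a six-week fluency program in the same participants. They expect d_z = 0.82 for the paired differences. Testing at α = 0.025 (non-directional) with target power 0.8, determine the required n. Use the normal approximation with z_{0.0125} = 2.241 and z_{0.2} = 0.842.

n = 15 pairs

For a paired (one-sample on differences) test: n = ((z_{α/2} + z_β) / d)².
z_{α/2} + z_β = 2.241 + 0.842 = 3.083.
n = (3.083 / 0.82)² = 3.760² = 14.14.
Round up.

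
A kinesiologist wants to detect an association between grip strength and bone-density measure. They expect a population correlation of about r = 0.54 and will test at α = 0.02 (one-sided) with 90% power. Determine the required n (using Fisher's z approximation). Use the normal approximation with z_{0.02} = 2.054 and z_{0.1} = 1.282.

Fisher's z: C = ½·ln((1+r)/(1−r)) = ½·ln(3.3478) = 0.6042.
n = ((z_{α} + z_β)/C)² + 3.
(2.054 + 1.282) / 0.6042 = 3.336 / 0.6042 = 5.521.
n = 5.521² + 3 = 30.49 + 3 = 33.5.
Round up.

n = 34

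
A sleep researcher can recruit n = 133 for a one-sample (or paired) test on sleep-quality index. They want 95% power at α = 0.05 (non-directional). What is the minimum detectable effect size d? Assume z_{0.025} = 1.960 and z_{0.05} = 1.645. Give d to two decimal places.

d_min ≈ 0.31

For a single sample (or paired design) of n = 133: d_min = (z_{α/2} + z_β)/√n.
z-sum = 1.960 + 1.645 = 3.605.
d_min = 3.605 / √133 = 3.605 / 11.533 = 0.313.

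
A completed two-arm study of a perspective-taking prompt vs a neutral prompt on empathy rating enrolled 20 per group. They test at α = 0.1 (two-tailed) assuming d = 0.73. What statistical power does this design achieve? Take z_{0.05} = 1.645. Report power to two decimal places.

power ≈ 0.75

For two equal groups, power = Φ(d·√(n/2) − z_{α/2}).
d·√(n/2) = 0.73 × √(20/2) = 0.73 × 3.162 = 2.308.
z_β = 2.308 − 1.645 = 0.663.
Power = Φ(0.663) = 0.746.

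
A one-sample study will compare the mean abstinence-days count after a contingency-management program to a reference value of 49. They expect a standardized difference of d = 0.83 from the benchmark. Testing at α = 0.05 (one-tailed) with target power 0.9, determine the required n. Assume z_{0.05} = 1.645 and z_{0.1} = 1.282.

n = 13

For a one-sample test: n = ((z_{α} + z_β) / d)².
z_{α} + z_β = 1.645 + 1.282 = 2.927.
n = (2.927 / 0.83)² = 3.527² = 12.44.
Round up.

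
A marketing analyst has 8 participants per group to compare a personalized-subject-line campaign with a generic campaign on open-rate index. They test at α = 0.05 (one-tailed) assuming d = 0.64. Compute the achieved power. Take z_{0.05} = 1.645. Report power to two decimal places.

For two equal groups, power = Φ(d·√(n/2) − z_{α}).
d·√(n/2) = 0.64 × √(8/2) = 0.64 × 2.000 = 1.280.
z_β = 1.280 − 1.645 = -0.365.
Power = Φ(-0.365) = 0.358.

power ≈ 0.36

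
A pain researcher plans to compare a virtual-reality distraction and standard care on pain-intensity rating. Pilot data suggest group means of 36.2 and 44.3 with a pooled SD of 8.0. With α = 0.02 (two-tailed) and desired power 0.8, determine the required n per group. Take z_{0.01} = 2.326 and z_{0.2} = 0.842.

n = 20 per group

Cohen's d = |M₁ − M₂| / SD_pooled = |36.2 − 44.3| / 8.0 = 8.1 / 8.0 = 1.012.
For two independent groups with equal n: n = 2·((z_{α/2} + z_β) / d)².
z_{α/2} + z_β = 2.326 + 0.842 = 3.168.
n = 2 × (3.168 / 1.012)² = 2 × 3.130² = 2 × 9.80 = 19.6.
Round up to the next whole participant.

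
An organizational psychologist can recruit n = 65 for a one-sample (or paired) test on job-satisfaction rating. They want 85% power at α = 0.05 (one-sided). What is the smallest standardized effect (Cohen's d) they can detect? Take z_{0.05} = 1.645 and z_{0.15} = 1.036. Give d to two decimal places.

d_min ≈ 0.33

For a single sample (or paired design) of n = 65: d_min = (z_{α} + z_β)/√n.
z-sum = 1.645 + 1.036 = 2.681.
d_min = 2.681 / √65 = 2.681 / 8.062 = 0.333.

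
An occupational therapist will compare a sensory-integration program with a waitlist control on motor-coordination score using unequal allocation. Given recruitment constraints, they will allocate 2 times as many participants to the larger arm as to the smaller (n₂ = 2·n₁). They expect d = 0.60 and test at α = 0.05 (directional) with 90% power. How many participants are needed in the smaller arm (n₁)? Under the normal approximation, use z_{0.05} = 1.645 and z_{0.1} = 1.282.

n₁ = 36

With allocation ratio k = n₂/n₁ = 2, Var(x̄₁−x̄₂) = σ²(1/n₁ + 1/(k·n₁)) = σ²·(k+1)/(k·n₁).
So n₁ = (1 + 1/k)·((z_{α} + z_β)/d)² = 1.500 × (2.927/0.60)².
n₁ = 1.500 × 23.80 = 35.7.
Round up: n₁ = 36, giving n₂ = 2 × 36 = 72.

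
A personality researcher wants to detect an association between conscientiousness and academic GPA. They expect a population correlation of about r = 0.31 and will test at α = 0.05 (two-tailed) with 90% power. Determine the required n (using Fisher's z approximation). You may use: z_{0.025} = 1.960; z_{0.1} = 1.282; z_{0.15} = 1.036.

n = 106

Fisher's z: C = ½·ln((1+r)/(1−r)) = ½·ln(1.8986) = 0.3205.
n = ((z_{α/2} + z_β)/C)² + 3.
(1.960 + 1.282) / 0.3205 = 3.242 / 0.3205 = 10.115.
n = 10.115² + 3 = 102.32 + 3 = 105.3.
Round up.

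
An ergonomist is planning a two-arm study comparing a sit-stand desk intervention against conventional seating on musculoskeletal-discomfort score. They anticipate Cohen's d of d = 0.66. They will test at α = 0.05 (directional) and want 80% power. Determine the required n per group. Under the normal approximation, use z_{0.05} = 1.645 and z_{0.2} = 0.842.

n = 29 per group

For two independent groups with equal n: n = 2·((z_{α} + z_β) / d)².
z_{α} + z_β = 1.645 + 0.842 = 2.487.
n = 2 × (2.487 / 0.66)² = 2 × 3.768² = 2 × 14.20 = 28.4.
Round up to the next whole participant.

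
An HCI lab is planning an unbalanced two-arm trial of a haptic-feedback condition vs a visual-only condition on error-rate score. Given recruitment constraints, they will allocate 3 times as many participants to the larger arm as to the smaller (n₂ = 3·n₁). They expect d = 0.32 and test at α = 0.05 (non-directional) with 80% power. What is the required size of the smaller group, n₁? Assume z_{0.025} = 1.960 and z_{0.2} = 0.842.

With allocation ratio k = n₂/n₁ = 3, Var(x̄₁−x̄₂) = σ²(1/n₁ + 1/(k·n₁)) = σ²·(k+1)/(k·n₁).
So n₁ = (1 + 1/k)·((z_{α/2} + z_β)/d)² = 1.333 × (2.802/0.32)².
n₁ = 1.333 × 76.67 = 102.2.
Round up: n₁ = 103, giving n₂ = 3 × 103 = 309.

n₁ = 103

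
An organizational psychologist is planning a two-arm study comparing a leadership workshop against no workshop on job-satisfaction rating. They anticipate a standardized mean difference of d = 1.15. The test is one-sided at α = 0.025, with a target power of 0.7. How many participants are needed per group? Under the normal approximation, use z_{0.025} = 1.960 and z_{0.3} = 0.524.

For two independent groups with equal n: n = 2·((z_{α} + z_β) / d)².
z_{α} + z_β = 1.960 + 0.524 = 2.484.
n = 2 × (2.484 / 1.15)² = 2 × 2.160² = 2 × 4.67 = 9.3.
Round up to the next whole participant.

n = 10 per group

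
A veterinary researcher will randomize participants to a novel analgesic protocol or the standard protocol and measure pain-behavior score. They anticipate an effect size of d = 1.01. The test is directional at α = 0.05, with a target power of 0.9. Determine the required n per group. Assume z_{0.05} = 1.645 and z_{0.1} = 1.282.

n = 17 per group

For two independent groups with equal n: n = 2·((z_{α} + z_β) / d)².
z_{α} + z_β = 1.645 + 1.282 = 2.927.
n = 2 × (2.927 / 1.01)² = 2 × 2.898² = 2 × 8.40 = 16.8.
Round up to the next whole participant.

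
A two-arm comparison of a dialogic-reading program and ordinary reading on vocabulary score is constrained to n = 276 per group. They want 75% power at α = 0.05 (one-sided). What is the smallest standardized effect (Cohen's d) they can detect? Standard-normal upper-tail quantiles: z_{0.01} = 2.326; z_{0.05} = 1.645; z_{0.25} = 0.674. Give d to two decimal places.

d_min ≈ 0.20

For two independent groups of n = 276 each: d_min = (z_{α} + z_β)·√(2/n).
z-sum = 1.645 + 0.674 = 2.319.
d_min = 2.319 × √(2/276) = 2.319 × 0.0851 = 0.197.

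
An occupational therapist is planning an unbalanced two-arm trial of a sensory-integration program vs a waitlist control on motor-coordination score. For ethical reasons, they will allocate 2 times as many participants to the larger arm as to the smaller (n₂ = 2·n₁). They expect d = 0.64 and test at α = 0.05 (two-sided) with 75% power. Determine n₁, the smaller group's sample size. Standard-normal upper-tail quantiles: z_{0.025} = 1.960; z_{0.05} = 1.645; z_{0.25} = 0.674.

n₁ = 26

With allocation ratio k = n₂/n₁ = 2, Var(x̄₁−x̄₂) = σ²(1/n₁ + 1/(k·n₁)) = σ²·(k+1)/(k·n₁).
So n₁ = (1 + 1/k)·((z_{α/2} + z_β)/d)² = 1.500 × (2.634/0.64)².
n₁ = 1.500 × 16.94 = 25.4.
Round up: n₁ = 26, giving n₂ = 2 × 26 = 52.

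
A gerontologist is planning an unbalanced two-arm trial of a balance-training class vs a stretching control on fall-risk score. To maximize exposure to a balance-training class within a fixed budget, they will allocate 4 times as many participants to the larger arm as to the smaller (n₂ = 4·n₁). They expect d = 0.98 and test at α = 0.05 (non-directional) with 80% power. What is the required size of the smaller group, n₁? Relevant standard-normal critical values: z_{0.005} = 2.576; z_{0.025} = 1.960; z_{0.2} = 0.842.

With allocation ratio k = n₂/n₁ = 4, Var(x̄₁−x̄₂) = σ²(1/n₁ + 1/(k·n₁)) = σ²·(k+1)/(k·n₁).
So n₁ = (1 + 1/k)·((z_{α/2} + z_β)/d)² = 1.250 × (2.802/0.98)².
n₁ = 1.250 × 8.17 = 10.2.
Round up: n₁ = 11, giving n₂ = 4 × 11 = 44.

n₁ = 11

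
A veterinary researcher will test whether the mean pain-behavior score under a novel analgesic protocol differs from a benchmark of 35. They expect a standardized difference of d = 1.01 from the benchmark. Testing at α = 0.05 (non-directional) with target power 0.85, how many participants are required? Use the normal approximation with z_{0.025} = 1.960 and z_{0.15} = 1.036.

For a one-sample test: n = ((z_{α/2} + z_β) / d)².
z_{α/2} + z_β = 1.960 + 1.036 = 2.996.
n = (2.996 / 1.01)² = 2.966² = 8.80.
Round up.

n = 9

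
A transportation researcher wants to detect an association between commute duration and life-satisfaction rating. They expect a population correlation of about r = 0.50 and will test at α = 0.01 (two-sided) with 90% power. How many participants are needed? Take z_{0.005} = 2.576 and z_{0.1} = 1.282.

Fisher's z: C = ½·ln((1+r)/(1−r)) = ½·ln(3.0000) = 0.5493.
n = ((z_{α/2} + z_β)/C)² + 3.
(2.576 + 1.282) / 0.5493 = 3.858 / 0.5493 = 7.023.
n = 7.023² + 3 = 49.33 + 3 = 52.3.
Round up.

n = 53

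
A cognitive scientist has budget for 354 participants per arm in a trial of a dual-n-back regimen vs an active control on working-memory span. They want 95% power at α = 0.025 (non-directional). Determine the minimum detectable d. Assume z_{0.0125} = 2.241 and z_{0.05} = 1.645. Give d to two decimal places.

For two independent groups of n = 354 each: d_min = (z_{α/2} + z_β)·√(2/n).
z-sum = 2.241 + 1.645 = 3.886.
d_min = 3.886 × √(2/354) = 3.886 × 0.0752 = 0.292.

d_min ≈ 0.29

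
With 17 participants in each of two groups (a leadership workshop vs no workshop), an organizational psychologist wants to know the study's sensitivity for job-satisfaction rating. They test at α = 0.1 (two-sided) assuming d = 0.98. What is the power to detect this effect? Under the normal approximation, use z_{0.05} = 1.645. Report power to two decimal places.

power ≈ 0.89

For two equal groups, power = Φ(d·√(n/2) − z_{α/2}).
d·√(n/2) = 0.98 × √(17/2) = 0.98 × 2.915 = 2.857.
z_β = 2.857 − 1.645 = 1.212.
Power = Φ(1.212) = 0.887.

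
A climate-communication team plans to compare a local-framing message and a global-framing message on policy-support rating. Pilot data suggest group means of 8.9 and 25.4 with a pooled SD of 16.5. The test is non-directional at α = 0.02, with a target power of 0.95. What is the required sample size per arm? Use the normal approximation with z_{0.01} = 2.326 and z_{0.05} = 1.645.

n = 32 per group

Cohen's d = |M₁ − M₂| / SD_pooled = |8.9 − 25.4| / 16.5 = 16.5 / 16.5 = 1.000.
For two independent groups with equal n: n = 2·((z_{α/2} + z_β) / d)².
z_{α/2} + z_β = 2.326 + 1.645 = 3.971.
n = 2 × (3.971 / 1.000)² = 2 × 3.971² = 2 × 15.77 = 31.5.
Round up to the next whole participant.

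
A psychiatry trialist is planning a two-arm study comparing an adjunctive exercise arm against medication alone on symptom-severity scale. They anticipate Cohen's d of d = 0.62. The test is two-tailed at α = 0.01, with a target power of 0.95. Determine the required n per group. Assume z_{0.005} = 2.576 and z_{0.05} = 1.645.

For two independent groups with equal n: n = 2·((z_{α/2} + z_β) / d)².
z_{α/2} + z_β = 2.576 + 1.645 = 4.221.
n = 2 × (4.221 / 0.62)² = 2 × 6.808² = 2 × 46.35 = 92.7.
Round up to the next whole participant.

n = 93 per group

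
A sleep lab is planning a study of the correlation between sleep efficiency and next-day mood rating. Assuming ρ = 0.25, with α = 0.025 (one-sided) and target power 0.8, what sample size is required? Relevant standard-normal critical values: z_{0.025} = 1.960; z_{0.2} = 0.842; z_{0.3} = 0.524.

Fisher's z: C = ½·ln((1+r)/(1−r)) = ½·ln(1.6667) = 0.2554.
n = ((z_{α} + z_β)/C)² + 3.
(1.960 + 0.842) / 0.2554 = 2.802 / 0.2554 = 10.971.
n = 10.971² + 3 = 120.36 + 3 = 123.4.
Round up.

n = 124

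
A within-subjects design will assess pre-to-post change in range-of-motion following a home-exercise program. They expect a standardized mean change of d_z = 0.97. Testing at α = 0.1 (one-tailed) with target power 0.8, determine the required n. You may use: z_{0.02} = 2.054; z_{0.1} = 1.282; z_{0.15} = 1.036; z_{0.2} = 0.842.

For a paired (one-sample on differences) test: n = ((z_{α} + z_β) / d)².
z_{α} + z_β = 1.282 + 0.842 = 2.124.
n = (2.124 / 0.97)² = 2.190² = 4.79.
Round up.

n = 5 pairs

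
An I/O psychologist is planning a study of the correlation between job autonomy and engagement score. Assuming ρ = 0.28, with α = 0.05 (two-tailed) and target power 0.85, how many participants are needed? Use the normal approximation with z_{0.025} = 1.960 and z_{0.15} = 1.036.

n = 112

Fisher's z: C = ½·ln((1+r)/(1−r)) = ½·ln(1.7778) = 0.2877.
n = ((z_{α/2} + z_β)/C)² + 3.
(1.960 + 1.036) / 0.2877 = 2.996 / 0.2877 = 10.414.
n = 10.414² + 3 = 108.44 + 3 = 111.4.
Round up.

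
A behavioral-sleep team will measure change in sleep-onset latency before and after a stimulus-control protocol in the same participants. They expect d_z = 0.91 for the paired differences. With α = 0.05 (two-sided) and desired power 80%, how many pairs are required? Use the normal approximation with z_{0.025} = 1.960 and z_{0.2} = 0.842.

n = 10 pairs

For a paired (one-sample on differences) test: n = ((z_{α/2} + z_β) / d)².
z_{α/2} + z_β = 1.960 + 0.842 = 2.802.
n = (2.802 / 0.91)² = 3.079² = 9.48.
Round up.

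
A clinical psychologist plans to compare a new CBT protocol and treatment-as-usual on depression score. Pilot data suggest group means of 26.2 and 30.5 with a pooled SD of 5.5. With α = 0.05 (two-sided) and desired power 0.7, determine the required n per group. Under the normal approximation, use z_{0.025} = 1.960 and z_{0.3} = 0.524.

n = 21 per group

Cohen's d = |M₁ − M₂| / SD_pooled = |26.2 − 30.5| / 5.5 = 4.3 / 5.5 = 0.782.
For two independent groups with equal n: n = 2·((z_{α/2} + z_β) / d)².
z_{α/2} + z_β = 1.960 + 0.524 = 2.484.
n = 2 × (2.484 / 0.782)² = 2 × 3.176² = 2 × 10.09 = 20.2.
Round up to the next whole participant.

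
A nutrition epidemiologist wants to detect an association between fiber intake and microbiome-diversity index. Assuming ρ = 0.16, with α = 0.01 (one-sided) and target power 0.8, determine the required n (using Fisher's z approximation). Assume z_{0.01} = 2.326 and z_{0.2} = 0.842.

n = 389

Fisher's z: C = ½·ln((1+r)/(1−r)) = ½·ln(1.3810) = 0.1614.
n = ((z_{α} + z_β)/C)² + 3.
(2.326 + 0.842) / 0.1614 = 3.168 / 0.1614 = 19.628.
n = 19.628² + 3 = 385.27 + 3 = 388.3.
Round up.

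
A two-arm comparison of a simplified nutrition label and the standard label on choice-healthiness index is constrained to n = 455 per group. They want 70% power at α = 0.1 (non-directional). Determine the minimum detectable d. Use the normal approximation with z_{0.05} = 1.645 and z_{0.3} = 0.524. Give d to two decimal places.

d_min ≈ 0.14

For two independent groups of n = 455 each: d_min = (z_{α/2} + z_β)·√(2/n).
z-sum = 1.645 + 0.524 = 2.169.
d_min = 2.169 × √(2/455) = 2.169 × 0.0663 = 0.144.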